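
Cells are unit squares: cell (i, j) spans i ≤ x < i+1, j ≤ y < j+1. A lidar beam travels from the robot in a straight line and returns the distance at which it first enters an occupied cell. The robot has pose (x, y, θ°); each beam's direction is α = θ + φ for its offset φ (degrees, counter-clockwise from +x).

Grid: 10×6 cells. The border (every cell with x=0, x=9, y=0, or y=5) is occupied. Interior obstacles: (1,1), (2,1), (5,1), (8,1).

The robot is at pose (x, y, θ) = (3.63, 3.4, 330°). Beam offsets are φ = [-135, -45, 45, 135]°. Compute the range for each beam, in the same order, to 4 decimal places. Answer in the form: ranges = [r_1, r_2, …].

beam 1: φ=-135°, α=195°
  cosα=-0.9659 sinα=-0.2588 | (3,3) | tMaxX 0.6522 tMaxY 1.5455 | tΔX 1.0353 tΔY 3.8637
    t=0.6522 [x] (2,3)
    t=1.5455 [y] (2,2)
    t=1.6875 [x] (1,2)
    t=2.7228 [x] (0,2) — stop
  → r_1 = 2.7228
beam 2: φ=-45°, α=285°
  cosα=0.2588 sinα=-0.9659 | (3,3) | tMaxX 1.4296 tMaxY 0.4141 | tΔX 3.8637 tΔY 1.0353
    t=0.4141 [y] (3,2)
    t=1.4296 [x] (4,2)
    t=1.4494 [y] (4,1)
    t=2.4847 [y] (4,0) — stop
  → r_2 = 2.4847
beam 3: φ=45°, α=15°
  cosα=0.9659 sinα=0.2588 | (3,3) | tMaxX 0.3831 tMaxY 2.3182 | tΔX 1.0353 tΔY 3.8637
    t=0.3831 [x] (4,3)
    t=1.4183 [x] (5,3)
    t=2.3182 [y] (5,4)
    t=2.4536 [x] (6,4)
    t=3.4889 [x] (7,4)
    t=4.5242 [x] (8,4)
    t=5.5594 [x] (9,4) — stop
  → r_3 = 5.5594
beam 4: φ=135°, α=105°
  cosα=-0.2588 sinα=0.9659 | (3,3) | tMaxX 2.4341 tMaxY 0.6212 | tΔX 3.8637 tΔY 1.0353
    t=0.6212 [y] (3,4)
    t=1.6564 [y] (3,5) — stop
  → r_4 = 1.6564

ranges = [2.7228, 2.4847, 5.5594, 1.6564]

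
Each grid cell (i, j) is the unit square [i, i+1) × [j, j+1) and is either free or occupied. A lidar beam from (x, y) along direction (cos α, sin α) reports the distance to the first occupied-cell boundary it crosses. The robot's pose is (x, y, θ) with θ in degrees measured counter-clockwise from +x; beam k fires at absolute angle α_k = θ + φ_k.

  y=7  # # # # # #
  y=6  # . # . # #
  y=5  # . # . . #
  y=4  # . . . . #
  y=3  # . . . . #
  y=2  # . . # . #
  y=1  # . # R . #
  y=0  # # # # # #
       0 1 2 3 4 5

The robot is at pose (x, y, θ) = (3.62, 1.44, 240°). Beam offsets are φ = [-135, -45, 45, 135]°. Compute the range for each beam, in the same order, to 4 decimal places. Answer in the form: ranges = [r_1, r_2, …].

beam 1: φ=-135°, α=105°
  direction (-0.2588, 0.9659); cell (3,1); t to first gridline: x 2.3955, y 0.5798 (then +3.8637 / +1.0353)
    (3,2) via y @ 0.5798  # hit
  → r_1 = 0.5798
beam 2: φ=-45°, α=195°
  direction (-0.9659, -0.2588); cell (3,1); t to first gridline: x 0.6419, y 1.7000 (then +1.0353 / +3.8637)
    (2,1) via x @ 0.6419  # hit
  → r_2 = 0.6419
beam 3: φ=45°, α=285°
  direction (0.2588, -0.9659); cell (3,1); t to first gridline: x 1.4682, y 0.4555 (then +3.8637 / +1.0353)
    (3,0) via y @ 0.4555  # hit
  → r_3 = 0.4555
beam 4: φ=135°, α=15°
  direction (0.9659, 0.2588); cell (3,1); t to first gridline: x 0.3934, y 2.1637 (then +1.0353 / +3.8637)
    (4,1) via x @ 0.3934
    (5,1) via x @ 1.4287  # hit
  → r_4 = 1.4287

ranges = [0.5798, 0.6419, 0.4555, 1.4287]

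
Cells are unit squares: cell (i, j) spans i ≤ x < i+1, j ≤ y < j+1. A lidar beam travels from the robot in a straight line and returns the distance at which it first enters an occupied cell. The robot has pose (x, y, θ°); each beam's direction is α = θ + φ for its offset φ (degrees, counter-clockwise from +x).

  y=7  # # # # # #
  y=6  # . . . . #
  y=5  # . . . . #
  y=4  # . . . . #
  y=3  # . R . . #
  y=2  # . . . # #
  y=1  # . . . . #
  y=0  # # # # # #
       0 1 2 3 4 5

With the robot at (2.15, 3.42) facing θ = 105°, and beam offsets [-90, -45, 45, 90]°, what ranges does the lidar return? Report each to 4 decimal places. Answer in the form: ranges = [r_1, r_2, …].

ranges = [2.9505, 4.1338, 1.3279, 1.1906]

beam 1: φ=-90°, α=15°
  dir = (cos 15°, sin 15°) = (0.9659, 0.2588); from cell (2,3)
  next x-line at t=0.8800, next y-line at t=2.2409; Δt_x=1.0353, Δt_y=3.8637
    x: enter (3,3) at t=0.8800
    x: enter (4,3) at t=1.9153
    y: enter (4,4) at t=2.2409
    x: enter (5,4) at t=2.9505 ← occupied
  → r_1 = 2.9505
beam 2: φ=-45°, α=60°
  dir = (cos 60°, sin 60°) = (0.5000, 0.8660); from cell (2,3)
  next x-line at t=1.7000, next y-line at t=0.6697; Δt_x=2.0000, Δt_y=1.1547
    y: enter (2,4) at t=0.6697
    x: enter (3,4) at t=1.7000
    y: enter (3,5) at t=1.8244
    y: enter (3,6) at t=2.9791
    x: enter (4,6) at t=3.7000
    y: enter (4,7) at t=4.1338 ← occupied
  → r_2 = 4.1338
beam 3: φ=45°, α=150°
  dir = (cos 150°, sin 150°) = (-0.8660, 0.5000); from cell (2,3)
  next x-line at t=0.1732, next y-line at t=1.1600; Δt_x=1.1547, Δt_y=2.0000
    x: enter (1,3) at t=0.1732
    y: enter (1,4) at t=1.1600
    x: enter (0,4) at t=1.3279 ← occupied
  → r_3 = 1.3279
beam 4: φ=90°, α=195°
  dir = (cos 195°, sin 195°) = (-0.9659, -0.2588); from cell (2,3)
  next x-line at t=0.1553, next y-line at t=1.6228; Δt_x=1.0353, Δt_y=3.8637
    x: enter (1,3) at t=0.1553
    x: enter (0,3) at t=1.1906 ← occupied
  → r_4 = 1.1906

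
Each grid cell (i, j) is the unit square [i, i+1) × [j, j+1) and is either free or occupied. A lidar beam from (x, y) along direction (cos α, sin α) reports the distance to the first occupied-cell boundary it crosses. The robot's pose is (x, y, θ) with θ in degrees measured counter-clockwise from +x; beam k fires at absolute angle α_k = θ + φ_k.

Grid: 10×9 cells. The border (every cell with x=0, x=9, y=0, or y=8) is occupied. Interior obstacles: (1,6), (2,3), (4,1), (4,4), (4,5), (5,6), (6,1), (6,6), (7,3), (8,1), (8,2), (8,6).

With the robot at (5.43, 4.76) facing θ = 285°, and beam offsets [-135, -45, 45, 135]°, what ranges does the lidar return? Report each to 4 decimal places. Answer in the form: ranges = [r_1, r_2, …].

ranges = [0.4965, 0.8600, 1.8129, 1.4318]

beam 1: φ=-135°, α=150°
  direction (-0.8660, 0.5000); cell (5,4); t to first gridline: x 0.4965, y 0.4800 (then +1.1547 / +2.0000)
    (5,5) via y @ 0.4800
    (4,5) via x @ 0.4965  # hit
  → r_1 = 0.4965
beam 2: φ=-45°, α=240°
  direction (-0.5000, -0.8660); cell (5,4); t to first gridline: x 0.8600, y 0.8776 (then +2.0000 / +1.1547)
    (4,4) via x @ 0.8600  # hit
  → r_2 = 0.8600
beam 3: φ=45°, α=330°
  direction (0.8660, -0.5000); cell (5,4); t to first gridline: x 0.6582, y 1.5200 (then +1.1547 / +2.0000)
    (6,4) via x @ 0.6582
    (6,3) via y @ 1.5200
    (7,3) via x @ 1.8129  # hit
  → r_3 = 1.8129
beam 4: φ=135°, α=60°
  direction (0.5000, 0.8660); cell (5,4); t to first gridline: x 1.1400, y 0.2771 (then +2.0000 / +1.1547)
    (5,5) via y @ 0.2771
    (6,5) via x @ 1.1400
    (6,6) via y @ 1.4318  # hit
  → r_4 = 1.4318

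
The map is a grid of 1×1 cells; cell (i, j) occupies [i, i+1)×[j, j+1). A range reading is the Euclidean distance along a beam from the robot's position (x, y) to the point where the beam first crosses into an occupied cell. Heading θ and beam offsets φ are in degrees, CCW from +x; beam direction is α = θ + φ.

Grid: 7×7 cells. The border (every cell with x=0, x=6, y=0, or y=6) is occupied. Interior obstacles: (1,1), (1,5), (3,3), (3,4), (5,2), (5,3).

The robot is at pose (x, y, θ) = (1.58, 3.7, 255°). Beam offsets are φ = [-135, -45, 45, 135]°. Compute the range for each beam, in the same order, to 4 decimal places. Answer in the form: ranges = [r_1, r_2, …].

beam 1: φ=-135°, α=120°
  cosα=-0.5000 sinα=0.8660 | (1,3) | tMaxX 1.1600 tMaxY 0.3464 | tΔX 2.0000 tΔY 1.1547
    t=0.3464 [y] (1,4)
    t=1.1600 [x] (0,4) — stop
  → r_1 = 1.1600
beam 2: φ=-45°, α=210°
  cosα=-0.8660 sinα=-0.5000 | (1,3) | tMaxX 0.6697 tMaxY 1.4000 | tΔX 1.1547 tΔY 2.0000
    t=0.6697 [x] (0,3) — stop
  → r_2 = 0.6697
beam 3: φ=45°, α=300°
  cosα=0.5000 sinα=-0.8660 | (1,3) | tMaxX 0.8400 tMaxY 0.8083 | tΔX 2.0000 tΔY 1.1547
    t=0.8083 [y] (1,2)
    t=0.8400 [x] (2,2)
    t=1.9630 [y] (2,1)
    t=2.8400 [x] (3,1)
    t=3.1177 [y] (3,0) — stop
  → r_3 = 3.1177
beam 4: φ=135°, α=30°
  cosα=0.8660 sinα=0.5000 | (1,3) | tMaxX 0.4850 tMaxY 0.6000 | tΔX 1.1547 tΔY 2.0000
    t=0.4850 [x] (2,3)
    t=0.6000 [y] (2,4)
    t=1.6397 [x] (3,4) — stop
  → r_4 = 1.6397

ranges = [1.1600, 0.6697, 3.1177, 1.6397]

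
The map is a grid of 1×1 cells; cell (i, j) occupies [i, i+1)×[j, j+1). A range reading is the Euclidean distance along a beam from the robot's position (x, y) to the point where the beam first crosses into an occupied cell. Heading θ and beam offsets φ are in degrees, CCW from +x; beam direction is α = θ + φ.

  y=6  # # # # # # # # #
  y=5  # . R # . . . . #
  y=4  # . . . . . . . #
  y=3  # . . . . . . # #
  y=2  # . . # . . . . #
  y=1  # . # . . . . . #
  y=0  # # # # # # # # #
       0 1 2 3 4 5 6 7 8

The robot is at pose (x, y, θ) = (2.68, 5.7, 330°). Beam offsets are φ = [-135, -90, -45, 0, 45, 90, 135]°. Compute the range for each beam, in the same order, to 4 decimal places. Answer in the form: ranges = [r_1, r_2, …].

ranges = [1.7393, 3.3600, 2.7952, 0.3695, 0.3313, 0.3464, 0.3106]

beam 1: φ=-135°, α=195°
  cosα=-0.9659 sinα=-0.2588 | (2,5) | tMaxX 0.7040 tMaxY 2.7046 | tΔX 1.0353 tΔY 3.8637
    t=0.7040 [x] (1,5)
    t=1.7393 [x] (0,5) — stop
  → r_1 = 1.7393
beam 2: φ=-90°, α=240°
  cosα=-0.5000 sinα=-0.8660 | (2,5) | tMaxX 1.3600 tMaxY 0.8083 | tΔX 2.0000 tΔY 1.1547
    t=0.8083 [y] (2,4)
    t=1.3600 [x] (1,4)
    t=1.9630 [y] (1,3)
    t=3.1177 [y] (1,2)
    t=3.3600 [x] (0,2) — stop
  → r_2 = 3.3600
beam 3: φ=-45°, α=285°
  cosα=0.2588 sinα=-0.9659 | (2,5) | tMaxX 1.2364 tMaxY 0.7247 | tΔX 3.8637 tΔY 1.0353
    t=0.7247 [y] (2,4)
    t=1.2364 [x] (3,4)
    t=1.7600 [y] (3,3)
    t=2.7952 [y] (3,2) — stop
  → r_3 = 2.7952
beam 4: φ=0°, α=330°
  cosα=0.8660 sinα=-0.5000 | (2,5) | tMaxX 0.3695 tMaxY 1.4000 | tΔX 1.1547 tΔY 2.0000
    t=0.3695 [x] (3,5) — stop
  → r_4 = 0.3695
beam 5: φ=45°, α=15°
  cosα=0.9659 sinα=0.2588 | (2,5) | tMaxX 0.3313 tMaxY 1.1591 | tΔX 1.0353 tΔY 3.8637
    t=0.3313 [x] (3,5) — stop
  → r_5 = 0.3313
beam 6: φ=90°, α=60°
  cosα=0.5000 sinα=0.8660 | (2,5) | tMaxX 0.6400 tMaxY 0.3464 | tΔX 2.0000 tΔY 1.1547
    t=0.3464 [y] (2,6) — stop
  → r_6 = 0.3464
beam 7: φ=135°, α=105°
  cosα=-0.2588 sinα=0.9659 | (2,5) | tMaxX 2.6273 tMaxY 0.3106 | tΔX 3.8637 tΔY 1.0353
    t=0.3106 [y] (2,6) — stop
  → r_7 = 0.3106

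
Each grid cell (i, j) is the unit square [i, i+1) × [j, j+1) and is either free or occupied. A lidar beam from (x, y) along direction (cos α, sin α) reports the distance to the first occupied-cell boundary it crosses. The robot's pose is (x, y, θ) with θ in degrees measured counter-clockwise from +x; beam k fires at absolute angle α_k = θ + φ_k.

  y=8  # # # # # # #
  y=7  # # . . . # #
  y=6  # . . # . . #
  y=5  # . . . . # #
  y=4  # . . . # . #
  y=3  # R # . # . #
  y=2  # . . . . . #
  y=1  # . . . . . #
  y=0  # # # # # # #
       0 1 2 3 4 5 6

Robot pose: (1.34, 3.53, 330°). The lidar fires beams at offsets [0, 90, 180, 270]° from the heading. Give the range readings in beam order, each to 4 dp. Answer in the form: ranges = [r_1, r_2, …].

beam 1: φ=0°, α=330°
  dir = (cos 330°, sin 330°) = (0.8660, -0.5000); from cell (1,3)
  next x-line at t=0.7621, next y-line at t=1.0600; Δt_x=1.1547, Δt_y=2.0000
    x: enter (2,3) at t=0.7621 ← occupied
  → r_1 = 0.7621
beam 2: φ=90°, α=60°
  dir = (cos 60°, sin 60°) = (0.5000, 0.8660); from cell (1,3)
  next x-line at t=1.3200, next y-line at t=0.5427; Δt_x=2.0000, Δt_y=1.1547
    y: enter (1,4) at t=0.5427
    x: enter (2,4) at t=1.3200
    y: enter (2,5) at t=1.6974
    y: enter (2,6) at t=2.8521
    x: enter (3,6) at t=3.3200 ← occupied
  → r_2 = 3.3200
beam 3: φ=180°, α=150°
  dir = (cos 150°, sin 150°) = (-0.8660, 0.5000); from cell (1,3)
  next x-line at t=0.3926, next y-line at t=0.9400; Δt_x=1.1547, Δt_y=2.0000
    x: enter (0,3) at t=0.3926 ← occupied
  → r_3 = 0.3926
beam 4: φ=270°, α=240°
  dir = (cos 240°, sin 240°) = (-0.5000, -0.8660); from cell (1,3)
  next x-line at t=0.6800, next y-line at t=0.6120; Δt_x=2.0000, Δt_y=1.1547
    y: enter (1,2) at t=0.6120
    x: enter (0,2) at t=0.6800 ← occupied
  → r_4 = 0.6800

ranges = [0.7621, 3.3200, 0.3926, 0.6800]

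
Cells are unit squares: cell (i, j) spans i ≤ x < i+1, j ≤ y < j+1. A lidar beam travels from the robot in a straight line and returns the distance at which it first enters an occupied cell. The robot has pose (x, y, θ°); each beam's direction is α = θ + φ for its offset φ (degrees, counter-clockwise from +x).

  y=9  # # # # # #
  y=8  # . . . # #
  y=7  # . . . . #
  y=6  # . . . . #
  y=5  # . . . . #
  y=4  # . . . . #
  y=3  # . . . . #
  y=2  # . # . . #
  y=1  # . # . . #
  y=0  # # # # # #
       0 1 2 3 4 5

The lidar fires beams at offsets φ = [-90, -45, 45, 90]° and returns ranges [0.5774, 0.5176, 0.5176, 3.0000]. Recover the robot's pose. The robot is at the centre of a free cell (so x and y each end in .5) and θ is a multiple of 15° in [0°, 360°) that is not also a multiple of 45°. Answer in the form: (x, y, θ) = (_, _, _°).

(x, y, θ) = (4.5, 7.5, 60°)

Enumerate (i+0.5, j+0.5, θ) over the 29 free cells and 16 admissible headings. For each, cast all 4 beams and compare to the given ranges.
  (3.5, 6.5, 30°): beam 1 = 3.0000 ≠ 0.5774 ✗
  (3.5, 6.5, 345°): beam 1 = 3.6235 ≠ 0.5774 ✗
  (2.5, 3.5, 120°): beam 1 = 2.8868 ≠ 0.5774 ✗
  …
  (4.5, 7.5, 60°): r_1=0.5774, r_2=0.5176, r_3=0.5176, r_4=3.0000 — all match ✓
Unique over the lattice → pose = (4.5, 7.5, 60°).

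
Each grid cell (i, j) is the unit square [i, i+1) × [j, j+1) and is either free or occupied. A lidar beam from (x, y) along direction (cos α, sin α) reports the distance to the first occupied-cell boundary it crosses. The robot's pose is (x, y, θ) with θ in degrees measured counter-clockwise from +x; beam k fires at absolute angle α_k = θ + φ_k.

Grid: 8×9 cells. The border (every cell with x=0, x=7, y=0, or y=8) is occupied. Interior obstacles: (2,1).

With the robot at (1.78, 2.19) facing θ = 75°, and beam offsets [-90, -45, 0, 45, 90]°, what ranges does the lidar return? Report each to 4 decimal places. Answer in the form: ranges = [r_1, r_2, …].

ranges = [0.7341, 6.0275, 6.0150, 1.5600, 0.8075]

beam 1: φ=-90°, α=345°
  cosα=0.9659 sinα=-0.2588 | (1,2) | tMaxX 0.2278 tMaxY 0.7341 | tΔX 1.0353 tΔY 3.8637
    t=0.2278 [x] (2,2)
    t=0.7341 [y] (2,1) — stop
  → r_1 = 0.7341
beam 2: φ=-45°, α=30°
  cosα=0.8660 sinα=0.5000 | (1,2) | tMaxX 0.2540 tMaxY 1.6200 | tΔX 1.1547 tΔY 2.0000
    t=0.2540 [x] (2,2)
    t=1.4087 [x] (3,2)
    t=1.6200 [y] (3,3)
    t=2.5634 [x] (4,3)
    t=3.6200 [y] (4,4)
    t=3.7181 [x] (5,4)
    t=4.8728 [x] (6,4)
    t=5.6200 [y] (6,5)
    t=6.0275 [x] (7,5) — stop
  → r_2 = 6.0275
beam 3: φ=0°, α=75°
  cosα=0.2588 sinα=0.9659 | (1,2) | tMaxX 0.8500 tMaxY 0.8386 | tΔX 3.8637 tΔY 1.0353
    t=0.8386 [y] (1,3)
    t=0.8500 [x] (2,3)
    t=1.8738 [y] (2,4)
    t=2.9091 [y] (2,5)
    t=3.9444 [y] (2,6)
    t=4.7137 [x] (3,6)
    t=4.9797 [y] (3,7)
    t=6.0150 [y] (3,8) — stop
  → r_3 = 6.0150
beam 4: φ=45°, α=120°
  cosα=-0.5000 sinα=0.8660 | (1,2) | tMaxX 1.5600 tMaxY 0.9353 | tΔX 2.0000 tΔY 1.1547
    t=0.9353 [y] (1,3)
    t=1.5600 [x] (0,3) — stop
  → r_4 = 1.5600
beam 5: φ=90°, α=165°
  cosα=-0.9659 sinα=0.2588 | (1,2) | tMaxX 0.8075 tMaxY 3.1296 | tΔX 1.0353 tΔY 3.8637
    t=0.8075 [x] (0,2) — stop
  → r_5 = 0.8075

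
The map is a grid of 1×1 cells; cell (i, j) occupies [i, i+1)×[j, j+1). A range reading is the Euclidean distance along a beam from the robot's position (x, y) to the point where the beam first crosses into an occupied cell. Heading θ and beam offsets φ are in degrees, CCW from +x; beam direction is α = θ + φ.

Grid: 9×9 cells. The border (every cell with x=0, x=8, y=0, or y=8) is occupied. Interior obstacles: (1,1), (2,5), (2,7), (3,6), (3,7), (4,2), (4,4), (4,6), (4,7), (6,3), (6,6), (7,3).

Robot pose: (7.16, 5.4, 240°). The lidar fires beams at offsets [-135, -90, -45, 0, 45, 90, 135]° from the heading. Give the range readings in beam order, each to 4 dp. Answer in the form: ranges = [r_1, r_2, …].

ranges = [0.6212, 1.2000, 2.2362, 1.6166, 1.4494, 0.9699, 0.8696]

beam 1: φ=-135°, α=105°
  cosα=-0.2588 sinα=0.9659 | (7,5) | tMaxX 0.6182 tMaxY 0.6212 | tΔX 3.8637 tΔY 1.0353
    t=0.6182 [x] (6,5)
    t=0.6212 [y] (6,6) — stop
  → r_1 = 0.6212
beam 2: φ=-90°, α=150°
  cosα=-0.8660 sinα=0.5000 | (7,5) | tMaxX 0.1848 tMaxY 1.2000 | tΔX 1.1547 tΔY 2.0000
    t=0.1848 [x] (6,5)
    t=1.2000 [y] (6,6) — stop
  → r_2 = 1.2000
beam 3: φ=-45°, α=195°
  cosα=-0.9659 sinα=-0.2588 | (7,5) | tMaxX 0.1656 tMaxY 1.5455 | tΔX 1.0353 tΔY 3.8637
    t=0.1656 [x] (6,5)
    t=1.2009 [x] (5,5)
    t=1.5455 [y] (5,4)
    t=2.2362 [x] (4,4) — stop
  → r_3 = 2.2362
beam 4: φ=0°, α=240°
  cosα=-0.5000 sinα=-0.8660 | (7,5) | tMaxX 0.3200 tMaxY 0.4619 | tΔX 2.0000 tΔY 1.1547
    t=0.3200 [x] (6,5)
    t=0.4619 [y] (6,4)
    t=1.6166 [y] (6,3) — stop
  → r_4 = 1.6166
beam 5: φ=45°, α=285°
  cosα=0.2588 sinα=-0.9659 | (7,5) | tMaxX 3.2455 tMaxY 0.4141 | tΔX 3.8637 tΔY 1.0353
    t=0.4141 [y] (7,4)
    t=1.4494 [y] (7,3) — stop
  → r_5 = 1.4494
beam 6: φ=90°, α=330°
  cosα=0.8660 sinα=-0.5000 | (7,5) | tMaxX 0.9699 tMaxY 0.8000 | tΔX 1.1547 tΔY 2.0000
    t=0.8000 [y] (7,4)
    t=0.9699 [x] (8,4) — stop
  → r_6 = 0.9699
beam 7: φ=135°, α=15°
  cosα=0.9659 sinα=0.2588 | (7,5) | tMaxX 0.8696 tMaxY 2.3182 | tΔX 1.0353 tΔY 3.8637
    t=0.8696 [x] (8,5) — stop
  → r_7 = 0.8696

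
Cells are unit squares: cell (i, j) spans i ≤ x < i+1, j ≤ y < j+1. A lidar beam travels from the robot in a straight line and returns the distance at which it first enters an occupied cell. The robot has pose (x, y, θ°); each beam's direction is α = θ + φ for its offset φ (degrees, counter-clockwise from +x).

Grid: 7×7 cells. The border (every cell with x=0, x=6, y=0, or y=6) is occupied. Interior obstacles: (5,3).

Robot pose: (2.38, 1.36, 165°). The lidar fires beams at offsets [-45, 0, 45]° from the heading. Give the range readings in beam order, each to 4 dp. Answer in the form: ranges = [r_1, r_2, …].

ranges = [2.7600, 1.4287, 0.7200]

beam 1: φ=-45°, α=120°
  dir = (cos 120°, sin 120°) = (-0.5000, 0.8660); from cell (2,1)
  next x-line at t=0.7600, next y-line at t=0.7390; Δt_x=2.0000, Δt_y=1.1547
    y: enter (2,2) at t=0.7390
    x: enter (1,2) at t=0.7600
    y: enter (1,3) at t=1.8937
    x: enter (0,3) at t=2.7600 ← occupied
  → r_1 = 2.7600
beam 2: φ=0°, α=165°
  dir = (cos 165°, sin 165°) = (-0.9659, 0.2588); from cell (2,1)
  next x-line at t=0.3934, next y-line at t=2.4728; Δt_x=1.0353, Δt_y=3.8637
    x: enter (1,1) at t=0.3934
    x: enter (0,1) at t=1.4287 ← occupied
  → r_2 = 1.4287
beam 3: φ=45°, α=210°
  dir = (cos 210°, sin 210°) = (-0.8660, -0.5000); from cell (2,1)
  next x-line at t=0.4388, next y-line at t=0.7200; Δt_x=1.1547, Δt_y=2.0000
    x: enter (1,1) at t=0.4388
    y: enter (1,0) at t=0.7200 ← occupied
  → r_3 = 0.7200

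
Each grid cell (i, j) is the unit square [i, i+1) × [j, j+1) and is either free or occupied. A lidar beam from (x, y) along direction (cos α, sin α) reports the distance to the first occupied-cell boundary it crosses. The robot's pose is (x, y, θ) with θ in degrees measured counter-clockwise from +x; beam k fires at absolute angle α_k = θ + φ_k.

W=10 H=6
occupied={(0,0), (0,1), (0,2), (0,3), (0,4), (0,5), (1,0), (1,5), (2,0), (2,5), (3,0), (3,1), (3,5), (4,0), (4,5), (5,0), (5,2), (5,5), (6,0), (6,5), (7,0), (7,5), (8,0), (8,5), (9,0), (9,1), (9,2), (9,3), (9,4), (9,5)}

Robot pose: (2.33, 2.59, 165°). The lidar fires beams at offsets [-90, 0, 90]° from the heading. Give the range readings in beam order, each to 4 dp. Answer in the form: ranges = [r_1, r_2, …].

ranges = [2.4950, 1.3769, 1.6461]

beam 1: φ=-90°, α=75°
  d=(0.2588,0.9659)  start (2,2)  tX=2.5887 tY=0.4245  stride 1/|dx|=3.8637 1/|dy|=1.0353
    cross y-line → (2,3), t=0.4245
    cross y-line → (2,4), t=1.4597
    cross y-line → (2,5), t=2.4950 (wall)
  → r_1 = 2.4950
beam 2: φ=0°, α=165°
  d=(-0.9659,0.2588)  start (2,2)  tX=0.3416 tY=1.5841  stride 1/|dx|=1.0353 1/|dy|=3.8637
    cross x-line → (1,2), t=0.3416
    cross x-line → (0,2), t=1.3769 (wall)
  → r_2 = 1.3769
beam 3: φ=90°, α=255°
  d=(-0.2588,-0.9659)  start (2,2)  tX=1.2750 tY=0.6108  stride 1/|dx|=3.8637 1/|dy|=1.0353
    cross y-line → (2,1), t=0.6108
    cross x-line → (1,1), t=1.2750
    cross y-line → (1,0), t=1.6461 (wall)
  → r_3 = 1.6461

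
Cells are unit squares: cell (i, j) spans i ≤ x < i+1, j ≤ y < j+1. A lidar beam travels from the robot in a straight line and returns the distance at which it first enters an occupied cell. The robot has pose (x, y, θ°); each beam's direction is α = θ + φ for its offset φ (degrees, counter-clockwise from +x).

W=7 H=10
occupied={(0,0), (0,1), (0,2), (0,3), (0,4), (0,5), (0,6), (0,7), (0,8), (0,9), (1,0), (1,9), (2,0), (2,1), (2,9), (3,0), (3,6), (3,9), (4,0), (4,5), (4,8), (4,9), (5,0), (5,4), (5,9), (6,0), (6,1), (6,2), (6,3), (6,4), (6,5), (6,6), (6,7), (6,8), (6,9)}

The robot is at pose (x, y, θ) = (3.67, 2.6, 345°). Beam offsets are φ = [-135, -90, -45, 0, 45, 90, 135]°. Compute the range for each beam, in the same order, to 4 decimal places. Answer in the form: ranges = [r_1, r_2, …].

beam 1: φ=-135°, α=210°
  dir = (cos 210°, sin 210°) = (-0.8660, -0.5000); from cell (3,2)
  next x-line at t=0.7736, next y-line at t=1.2000; Δt_x=1.1547, Δt_y=2.0000
    x: enter (2,2) at t=0.7736
    y: enter (2,1) at t=1.2000 ← occupied
  → r_1 = 1.2000
beam 2: φ=-90°, α=255°
  dir = (cos 255°, sin 255°) = (-0.2588, -0.9659); from cell (3,2)
  next x-line at t=2.5887, next y-line at t=0.6212; Δt_x=3.8637, Δt_y=1.0353
    y: enter (3,1) at t=0.6212
    y: enter (3,0) at t=1.6564 ← occupied
  → r_2 = 1.6564
beam 3: φ=-45°, α=300°
  dir = (cos 300°, sin 300°) = (0.5000, -0.8660); from cell (3,2)
  next x-line at t=0.6600, next y-line at t=0.6928; Δt_x=2.0000, Δt_y=1.1547
    x: enter (4,2) at t=0.6600
    y: enter (4,1) at t=0.6928
    y: enter (4,0) at t=1.8475 ← occupied
  → r_3 = 1.8475
beam 4: φ=0°, α=345°
  dir = (cos 345°, sin 345°) = (0.9659, -0.2588); from cell (3,2)
  next x-line at t=0.3416, next y-line at t=2.3182; Δt_x=1.0353, Δt_y=3.8637
    x: enter (4,2) at t=0.3416
    x: enter (5,2) at t=1.3769
    y: enter (5,1) at t=2.3182
    x: enter (6,1) at t=2.4122 ← occupied
  → r_4 = 2.4122
beam 5: φ=45°, α=30°
  dir = (cos 30°, sin 30°) = (0.8660, 0.5000); from cell (3,2)
  next x-line at t=0.3811, next y-line at t=0.8000; Δt_x=1.1547, Δt_y=2.0000
    x: enter (4,2) at t=0.3811
    y: enter (4,3) at t=0.8000
    x: enter (5,3) at t=1.5358
    x: enter (6,3) at t=2.6905 ← occupied
  → r_5 = 2.6905
beam 6: φ=90°, α=75°
  dir = (cos 75°, sin 75°) = (0.2588, 0.9659); from cell (3,2)
  next x-line at t=1.2750, next y-line at t=0.4141; Δt_x=3.8637, Δt_y=1.0353
    y: enter (3,3) at t=0.4141
    x: enter (4,3) at t=1.2750
    y: enter (4,4) at t=1.4494
    y: enter (4,5) at t=2.4847 ← occupied
  → r_6 = 2.4847
beam 7: φ=135°, α=120°
  dir = (cos 120°, sin 120°) = (-0.5000, 0.8660); from cell (3,2)
  next x-line at t=1.3400, next y-line at t=0.4619; Δt_x=2.0000, Δt_y=1.1547
    y: enter (3,3) at t=0.4619
    x: enter (2,3) at t=1.3400
    y: enter (2,4) at t=1.6166
    y: enter (2,5) at t=2.7713
    x: enter (1,5) at t=3.3400
    y: enter (1,6) at t=3.9260
    y: enter (1,7) at t=5.0807
    x: enter (0,7) at t=5.3400 ← occupied
  → r_7 = 5.3400

ranges = [1.2000, 1.6564, 1.8475, 2.4122, 2.6905, 2.4847, 5.3400]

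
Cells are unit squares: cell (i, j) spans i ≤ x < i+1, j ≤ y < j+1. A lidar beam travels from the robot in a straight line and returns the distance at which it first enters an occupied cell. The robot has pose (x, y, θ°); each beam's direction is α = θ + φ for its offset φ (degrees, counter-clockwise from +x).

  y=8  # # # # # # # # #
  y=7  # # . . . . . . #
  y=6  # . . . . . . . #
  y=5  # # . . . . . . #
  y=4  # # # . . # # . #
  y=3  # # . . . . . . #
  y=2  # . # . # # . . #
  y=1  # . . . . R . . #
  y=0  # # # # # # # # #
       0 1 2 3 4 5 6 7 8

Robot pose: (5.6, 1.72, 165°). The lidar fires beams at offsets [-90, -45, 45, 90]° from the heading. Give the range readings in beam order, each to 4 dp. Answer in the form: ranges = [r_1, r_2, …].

ranges = [0.2899, 0.3233, 1.4400, 0.7454]

beam 1: φ=-90°, α=75°
  dir = (cos 75°, sin 75°) = (0.2588, 0.9659); from cell (5,1)
  next x-line at t=1.5455, next y-line at t=0.2899; Δt_x=3.8637, Δt_y=1.0353
    y: enter (5,2) at t=0.2899 ← occupied
  → r_1 = 0.2899
beam 2: φ=-45°, α=120°
  dir = (cos 120°, sin 120°) = (-0.5000, 0.8660); from cell (5,1)
  next x-line at t=1.2000, next y-line at t=0.3233; Δt_x=2.0000, Δt_y=1.1547
    y: enter (5,2) at t=0.3233 ← occupied
  → r_2 = 0.3233
beam 3: φ=45°, α=210°
  dir = (cos 210°, sin 210°) = (-0.8660, -0.5000); from cell (5,1)
  next x-line at t=0.6928, next y-line at t=1.4400; Δt_x=1.1547, Δt_y=2.0000
    x: enter (4,1) at t=0.6928
    y: enter (4,0) at t=1.4400 ← occupied
  → r_3 = 1.4400
beam 4: φ=90°, α=255°
  dir = (cos 255°, sin 255°) = (-0.2588, -0.9659); from cell (5,1)
  next x-line at t=2.3182, next y-line at t=0.7454; Δt_x=3.8637, Δt_y=1.0353
    y: enter (5,0) at t=0.7454 ← occupied
  → r_4 = 0.7454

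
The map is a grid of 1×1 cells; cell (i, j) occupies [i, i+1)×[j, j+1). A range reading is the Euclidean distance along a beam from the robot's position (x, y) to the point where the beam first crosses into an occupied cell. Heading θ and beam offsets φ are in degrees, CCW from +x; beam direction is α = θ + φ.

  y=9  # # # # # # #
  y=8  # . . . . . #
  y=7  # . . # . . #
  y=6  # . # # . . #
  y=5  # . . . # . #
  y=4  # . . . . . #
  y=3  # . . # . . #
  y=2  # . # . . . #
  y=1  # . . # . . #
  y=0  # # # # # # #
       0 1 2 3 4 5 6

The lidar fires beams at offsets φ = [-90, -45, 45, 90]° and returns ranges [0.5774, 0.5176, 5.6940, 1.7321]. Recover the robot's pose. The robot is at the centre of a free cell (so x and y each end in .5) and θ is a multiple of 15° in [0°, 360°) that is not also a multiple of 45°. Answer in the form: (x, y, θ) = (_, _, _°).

(x, y, θ) = (2.5, 3.5, 60°)

Candidates: 33 free-cell centres × 16 headings = 528 poses. Raycast each; keep the one whose scan matches to 4 dp.
  (1.5, 8.5, 285°): beam 1 = 0.5176 ≠ 0.5774 ✗
  (2.5, 3.5, 345°): beam 1 = 0.5176 ≠ 0.5774 ✗
  (4.5, 2.5, 60°): beam 1 = 1.7321 ≠ 0.5774 ✗
  (2.5, 4.5, 105°): beam 1 = 1.9319 ≠ 0.5774 ✗
  (4.5, 4.5, 30°): beam 1 = 3.0000 ≠ 0.5774 ✗
  …
  (2.5, 3.5, 60°): r_1=0.5774, r_2=0.5176, r_3=5.6940, r_4=1.7321 — all match ✓
No second candidate reproduces the full scan.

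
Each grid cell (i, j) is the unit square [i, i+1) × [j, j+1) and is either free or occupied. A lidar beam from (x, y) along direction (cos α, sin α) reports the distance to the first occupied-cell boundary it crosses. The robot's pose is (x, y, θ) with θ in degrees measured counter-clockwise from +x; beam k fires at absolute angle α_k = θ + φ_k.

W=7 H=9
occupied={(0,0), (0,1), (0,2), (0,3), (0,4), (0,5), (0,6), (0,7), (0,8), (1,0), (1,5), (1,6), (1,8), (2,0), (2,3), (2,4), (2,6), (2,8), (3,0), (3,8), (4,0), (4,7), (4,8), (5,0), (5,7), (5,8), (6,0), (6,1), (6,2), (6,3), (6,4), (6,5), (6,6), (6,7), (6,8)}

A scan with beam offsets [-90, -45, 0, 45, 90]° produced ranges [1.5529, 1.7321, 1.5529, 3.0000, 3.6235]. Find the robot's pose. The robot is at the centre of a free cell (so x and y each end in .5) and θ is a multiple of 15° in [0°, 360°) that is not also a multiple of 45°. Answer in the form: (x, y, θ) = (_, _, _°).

(x, y, θ) = (2.5, 2.5, 285°)

The pose lattice has 28·16 = 448 candidates. Test each by forward raycasting.
  (5.5, 4.5, 150°): beam 1 = 1.0000 ≠ 1.5529 ✗
  (3.5, 4.5, 165°): beam 1 = 2.5882 ≠ 1.5529 ✗
  (5.5, 5.5, 255°): beam 1 = 2.5882 ≠ 1.5529 ✗
  (5.5, 1.5, 240°): beam 1 = 3.0000 ≠ 1.5529 ✗
  (2.5, 1.5, 255°): beam 2 = 1.0000 ≠ 1.7321 ✗
  …
  (2.5, 2.5, 285°): r_1=1.5529, r_2=1.7321, r_3=1.5529, r_4=3.0000, r_5=3.6235 — all match ✓
Only this pose fits every beam.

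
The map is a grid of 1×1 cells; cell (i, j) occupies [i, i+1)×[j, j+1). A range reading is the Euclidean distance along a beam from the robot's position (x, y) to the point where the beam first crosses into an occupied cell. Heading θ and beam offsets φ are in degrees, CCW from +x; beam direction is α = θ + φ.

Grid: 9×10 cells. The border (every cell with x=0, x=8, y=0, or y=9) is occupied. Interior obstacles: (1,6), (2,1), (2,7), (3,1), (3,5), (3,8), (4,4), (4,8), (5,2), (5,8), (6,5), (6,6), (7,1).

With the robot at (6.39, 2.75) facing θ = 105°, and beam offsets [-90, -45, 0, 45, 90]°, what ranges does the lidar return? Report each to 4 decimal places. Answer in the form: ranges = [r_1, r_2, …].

beam 1: φ=-90°, α=15°
  d=(0.9659,0.2588)  start (6,2)  tX=0.6315 tY=0.9659  stride 1/|dx|=1.0353 1/|dy|=3.8637
    cross x-line → (7,2), t=0.6315
    cross y-line → (7,3), t=0.9659
    cross x-line → (8,3), t=1.6668 (wall)
  → r_1 = 1.6668
beam 2: φ=-45°, α=60°
  d=(0.5000,0.8660)  start (6,2)  tX=1.2200 tY=0.2887  stride 1/|dx|=2.0000 1/|dy|=1.1547
    cross y-line → (6,3), t=0.2887
    cross x-line → (7,3), t=1.2200
    cross y-line → (7,4), t=1.4434
    cross y-line → (7,5), t=2.5981
    cross x-line → (8,5), t=3.2200 (wall)
  → r_2 = 3.2200
beam 3: φ=0°, α=105°
  d=(-0.2588,0.9659)  start (6,2)  tX=1.5068 tY=0.2588  stride 1/|dx|=3.8637 1/|dy|=1.0353
    cross y-line → (6,3), t=0.2588
    cross y-line → (6,4), t=1.2941
    cross x-line → (5,4), t=1.5068
    cross y-line → (5,5), t=2.3294
    cross y-line → (5,6), t=3.3646
    cross y-line → (5,7), t=4.3999
    cross x-line → (4,7), t=5.3705
    cross y-line → (4,8), t=5.4352 (wall)
  → r_3 = 5.4352
beam 4: φ=45°, α=150°
  d=(-0.8660,0.5000)  start (6,2)  tX=0.4503 tY=0.5000  stride 1/|dx|=1.1547 1/|dy|=2.0000
    cross x-line → (5,2), t=0.4503 (wall)
  → r_4 = 0.4503
beam 5: φ=90°, α=195°
  d=(-0.9659,-0.2588)  start (6,2)  tX=0.4038 tY=2.8978  stride 1/|dx|=1.0353 1/|dy|=3.8637
    cross x-line → (5,2), t=0.4038 (wall)
  → r_5 = 0.4038

ranges = [1.6668, 3.2200, 5.4352, 0.4503, 0.4038]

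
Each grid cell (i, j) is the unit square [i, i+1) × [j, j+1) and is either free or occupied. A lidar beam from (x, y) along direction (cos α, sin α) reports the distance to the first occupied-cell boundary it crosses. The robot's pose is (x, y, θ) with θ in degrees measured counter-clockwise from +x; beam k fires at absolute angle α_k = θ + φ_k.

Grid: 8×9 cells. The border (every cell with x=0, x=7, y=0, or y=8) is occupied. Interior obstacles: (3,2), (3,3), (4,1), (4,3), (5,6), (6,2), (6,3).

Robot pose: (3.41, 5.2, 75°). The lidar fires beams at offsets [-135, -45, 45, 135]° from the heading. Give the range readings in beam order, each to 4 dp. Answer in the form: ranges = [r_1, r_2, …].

ranges = [1.3856, 1.8360, 3.2332, 2.7828]

beam 1: φ=-135°, α=300°
  cosα=0.5000 sinα=-0.8660 | (3,5) | tMaxX 1.1800 tMaxY 0.2309 | tΔX 2.0000 tΔY 1.1547
    t=0.2309 [y] (3,4)
    t=1.1800 [x] (4,4)
    t=1.3856 [y] (4,3) — stop
  → r_1 = 1.3856
beam 2: φ=-45°, α=30°
  cosα=0.8660 sinα=0.5000 | (3,5) | tMaxX 0.6813 tMaxY 1.6000 | tΔX 1.1547 tΔY 2.0000
    t=0.6813 [x] (4,5)
    t=1.6000 [y] (4,6)
    t=1.8360 [x] (5,6) — stop
  → r_2 = 1.8360
beam 3: φ=45°, α=120°
  cosα=-0.5000 sinα=0.8660 | (3,5) | tMaxX 0.8200 tMaxY 0.9238 | tΔX 2.0000 tΔY 1.1547
    t=0.8200 [x] (2,5)
    t=0.9238 [y] (2,6)
    t=2.0785 [y] (2,7)
    t=2.8200 [x] (1,7)
    t=3.2332 [y] (1,8) — stop
  → r_3 = 3.2332
beam 4: φ=135°, α=210°
  cosα=-0.8660 sinα=-0.5000 | (3,5) | tMaxX 0.4734 tMaxY 0.4000 | tΔX 1.1547 tΔY 2.0000
    t=0.4000 [y] (3,4)
    t=0.4734 [x] (2,4)
    t=1.6281 [x] (1,4)
    t=2.4000 [y] (1,3)
    t=2.7828 [x] (0,3) — stop
  → r_4 = 2.7828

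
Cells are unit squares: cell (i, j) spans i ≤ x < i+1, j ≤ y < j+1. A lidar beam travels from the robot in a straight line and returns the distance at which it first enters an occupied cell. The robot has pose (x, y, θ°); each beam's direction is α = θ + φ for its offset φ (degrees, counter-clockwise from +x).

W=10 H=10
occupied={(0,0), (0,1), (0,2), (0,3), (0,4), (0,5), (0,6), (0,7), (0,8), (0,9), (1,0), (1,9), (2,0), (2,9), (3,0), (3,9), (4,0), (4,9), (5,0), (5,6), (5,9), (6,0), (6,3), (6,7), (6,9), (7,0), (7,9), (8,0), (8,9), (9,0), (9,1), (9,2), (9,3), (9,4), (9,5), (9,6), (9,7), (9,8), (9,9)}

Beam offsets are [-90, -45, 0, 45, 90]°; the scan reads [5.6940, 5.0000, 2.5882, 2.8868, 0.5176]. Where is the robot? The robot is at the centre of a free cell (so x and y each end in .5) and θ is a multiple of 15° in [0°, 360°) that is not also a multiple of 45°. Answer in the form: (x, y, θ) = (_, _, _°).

Enumerate (i+0.5, j+0.5, θ) over the 61 free cells and 16 admissible headings. For each, cast all 5 beams and compare to the given ranges.
  (7.5, 6.5, 210°): beam 1 = 1.0000 ≠ 5.6940 ✗
  (5.5, 1.5, 285°): beam 1 = 1.9319 ≠ 5.6940 ✗
  (6.5, 5.5, 210°): beam 1 = 1.0000 ≠ 5.6940 ✗
  …
  (6.5, 6.5, 345°): r_1=5.6940, r_2=5.0000, r_3=2.5882, r_4=2.8868, r_5=0.5176 — all match ✓
Only this pose fits every beam.

(x, y, θ) = (6.5, 6.5, 345°)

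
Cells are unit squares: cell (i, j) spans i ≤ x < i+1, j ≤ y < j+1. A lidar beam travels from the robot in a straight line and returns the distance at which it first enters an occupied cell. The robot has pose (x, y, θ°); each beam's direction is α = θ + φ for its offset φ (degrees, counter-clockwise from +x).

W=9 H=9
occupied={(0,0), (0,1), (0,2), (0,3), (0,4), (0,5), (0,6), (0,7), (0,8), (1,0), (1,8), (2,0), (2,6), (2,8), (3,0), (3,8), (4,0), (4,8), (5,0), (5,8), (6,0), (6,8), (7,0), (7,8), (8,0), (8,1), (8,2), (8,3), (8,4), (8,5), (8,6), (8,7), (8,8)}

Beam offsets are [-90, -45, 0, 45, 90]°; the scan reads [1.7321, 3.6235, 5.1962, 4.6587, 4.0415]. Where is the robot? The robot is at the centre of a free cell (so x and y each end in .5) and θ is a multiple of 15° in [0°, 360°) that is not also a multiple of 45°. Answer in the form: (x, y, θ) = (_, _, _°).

(x, y, θ) = (4.5, 5.5, 240°)

Candidates: 48 free-cell centres × 16 headings = 768 poses. Raycast each; keep the one whose scan matches to 4 dp.
  (1.5, 3.5, 60°): beam 1 = 5.0000 ≠ 1.7321 ✗
  (7.5, 1.5, 60°): beam 1 = 0.5774 ≠ 1.7321 ✗
  (5.5, 2.5, 300°): beam 1 = 3.0000 ≠ 1.7321 ✗
  (5.5, 6.5, 300°): beam 1 = 5.1962 ≠ 1.7321 ✗
  …
  (4.5, 5.5, 240°): r_1=1.7321, r_2=3.6235, r_3=5.1962, r_4=4.6587, r_5=4.0415 — all match ✓
Unique over the lattice → pose = (4.5, 5.5, 240°).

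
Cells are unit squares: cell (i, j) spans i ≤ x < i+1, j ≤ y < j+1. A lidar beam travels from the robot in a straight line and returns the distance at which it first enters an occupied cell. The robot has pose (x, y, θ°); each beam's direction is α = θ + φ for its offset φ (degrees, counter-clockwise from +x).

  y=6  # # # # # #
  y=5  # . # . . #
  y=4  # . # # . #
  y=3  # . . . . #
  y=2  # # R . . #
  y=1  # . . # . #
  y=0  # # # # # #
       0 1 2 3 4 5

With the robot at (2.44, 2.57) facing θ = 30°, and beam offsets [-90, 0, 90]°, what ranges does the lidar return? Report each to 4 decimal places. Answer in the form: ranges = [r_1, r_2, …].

beam 1: φ=-90°, α=300°
  dir = (cos 300°, sin 300°) = (0.5000, -0.8660); from cell (2,2)
  next x-line at t=1.1200, next y-line at t=0.6582; Δt_x=2.0000, Δt_y=1.1547
    y: enter (2,1) at t=0.6582
    x: enter (3,1) at t=1.1200 ← occupied
  → r_1 = 1.1200
beam 2: φ=0°, α=30°
  dir = (cos 30°, sin 30°) = (0.8660, 0.5000); from cell (2,2)
  next x-line at t=0.6466, next y-line at t=0.8600; Δt_x=1.1547, Δt_y=2.0000
    x: enter (3,2) at t=0.6466
    y: enter (3,3) at t=0.8600
    x: enter (4,3) at t=1.8013
    y: enter (4,4) at t=2.8600
    x: enter (5,4) at t=2.9560 ← occupied
  → r_2 = 2.9560
beam 3: φ=90°, α=120°
  dir = (cos 120°, sin 120°) = (-0.5000, 0.8660); from cell (2,2)
  next x-line at t=0.8800, next y-line at t=0.4965; Δt_x=2.0000, Δt_y=1.1547
    y: enter (2,3) at t=0.4965
    x: enter (1,3) at t=0.8800
    y: enter (1,4) at t=1.6512
    y: enter (1,5) at t=2.8059
    x: enter (0,5) at t=2.8800 ← occupied
  → r_3 = 2.8800

ranges = [1.1200, 2.9560, 2.8800]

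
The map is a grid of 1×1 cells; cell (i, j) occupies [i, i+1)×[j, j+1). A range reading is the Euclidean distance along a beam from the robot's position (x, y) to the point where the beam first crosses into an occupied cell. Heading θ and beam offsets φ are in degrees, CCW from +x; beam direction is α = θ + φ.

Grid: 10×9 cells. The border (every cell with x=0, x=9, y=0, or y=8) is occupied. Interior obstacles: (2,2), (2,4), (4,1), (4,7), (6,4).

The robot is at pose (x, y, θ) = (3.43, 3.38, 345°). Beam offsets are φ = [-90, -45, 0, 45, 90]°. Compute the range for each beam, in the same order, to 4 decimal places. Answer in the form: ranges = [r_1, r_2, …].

beam 1: φ=-90°, α=255°
  d=(-0.2588,-0.9659)  start (3,3)  tX=1.6614 tY=0.3934  stride 1/|dx|=3.8637 1/|dy|=1.0353
    cross y-line → (3,2), t=0.3934
    cross y-line → (3,1), t=1.4287
    cross x-line → (2,1), t=1.6614
    cross y-line → (2,0), t=2.4640 (wall)
  → r_1 = 2.4640
beam 2: φ=-45°, α=300°
  d=(0.5000,-0.8660)  start (3,3)  tX=1.1400 tY=0.4388  stride 1/|dx|=2.0000 1/|dy|=1.1547
    cross y-line → (3,2), t=0.4388
    cross x-line → (4,2), t=1.1400
    cross y-line → (4,1), t=1.5935 (wall)
  → r_2 = 1.5935
beam 3: φ=0°, α=345°
  d=(0.9659,-0.2588)  start (3,3)  tX=0.5901 tY=1.4682  stride 1/|dx|=1.0353 1/|dy|=3.8637
    cross x-line → (4,3), t=0.5901
    cross y-line → (4,2), t=1.4682
    cross x-line → (5,2), t=1.6254
    cross x-line → (6,2), t=2.6607
    cross x-line → (7,2), t=3.6959
    cross x-line → (8,2), t=4.7312
    cross y-line → (8,1), t=5.3319
    cross x-line → (9,1), t=5.7665 (wall)
  → r_3 = 5.7665
beam 4: φ=45°, α=30°
  d=(0.8660,0.5000)  start (3,3)  tX=0.6582 tY=1.2400  stride 1/|dx|=1.1547 1/|dy|=2.0000
    cross x-line → (4,3), t=0.6582
    cross y-line → (4,4), t=1.2400
    cross x-line → (5,4), t=1.8129
    cross x-line → (6,4), t=2.9676 (wall)
  → r_4 = 2.9676
beam 5: φ=90°, α=75°
  d=(0.2588,0.9659)  start (3,3)  tX=2.2023 tY=0.6419  stride 1/|dx|=3.8637 1/|dy|=1.0353
    cross y-line → (3,4), t=0.6419
    cross y-line → (3,5), t=1.6771
    cross x-line → (4,5), t=2.2023
    cross y-line → (4,6), t=2.7124
    cross y-line → (4,7), t=3.7477 (wall)
  → r_5 = 3.7477

ranges = [2.4640, 1.5935, 5.7665, 2.9676, 3.7477]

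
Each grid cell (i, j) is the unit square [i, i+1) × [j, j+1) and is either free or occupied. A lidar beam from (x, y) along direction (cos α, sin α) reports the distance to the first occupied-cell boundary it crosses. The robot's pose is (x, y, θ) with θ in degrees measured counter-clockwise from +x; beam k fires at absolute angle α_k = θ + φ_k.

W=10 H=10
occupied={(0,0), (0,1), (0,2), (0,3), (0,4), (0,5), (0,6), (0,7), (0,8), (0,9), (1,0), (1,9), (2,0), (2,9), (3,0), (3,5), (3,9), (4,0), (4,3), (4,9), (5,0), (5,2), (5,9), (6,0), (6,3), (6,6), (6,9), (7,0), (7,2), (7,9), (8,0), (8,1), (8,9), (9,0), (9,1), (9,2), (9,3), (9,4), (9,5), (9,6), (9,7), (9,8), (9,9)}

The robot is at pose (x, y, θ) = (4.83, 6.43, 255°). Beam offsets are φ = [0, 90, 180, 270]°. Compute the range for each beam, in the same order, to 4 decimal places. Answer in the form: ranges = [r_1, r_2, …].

beam 1: φ=0°, α=255°
  d=(-0.2588,-0.9659)  start (4,6)  tX=3.2069 tY=0.4452  stride 1/|dx|=3.8637 1/|dy|=1.0353
    cross y-line → (4,5), t=0.4452
    cross y-line → (4,4), t=1.4804
    cross y-line → (4,3), t=2.5157 (wall)
  → r_1 = 2.5157
beam 2: φ=90°, α=345°
  d=(0.9659,-0.2588)  start (4,6)  tX=0.1760 tY=1.6614  stride 1/|dx|=1.0353 1/|dy|=3.8637
    cross x-line → (5,6), t=0.1760
    cross x-line → (6,6), t=1.2113 (wall)
  → r_2 = 1.2113
beam 3: φ=180°, α=75°
  d=(0.2588,0.9659)  start (4,6)  tX=0.6568 tY=0.5901  stride 1/|dx|=3.8637 1/|dy|=1.0353
    cross y-line → (4,7), t=0.5901
    cross x-line → (5,7), t=0.6568
    cross y-line → (5,8), t=1.6254
    cross y-line → (5,9), t=2.6607 (wall)
  → r_3 = 2.6607
beam 4: φ=270°, α=165°
  d=(-0.9659,0.2588)  start (4,6)  tX=0.8593 tY=2.2023  stride 1/|dx|=1.0353 1/|dy|=3.8637
    cross x-line → (3,6), t=0.8593
    cross x-line → (2,6), t=1.8946
    cross y-line → (2,7), t=2.2023
    cross x-line → (1,7), t=2.9298
    cross x-line → (0,7), t=3.9651 (wall)
  → r_4 = 3.9651

ranges = [2.5157, 1.2113, 2.6607, 3.9651]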